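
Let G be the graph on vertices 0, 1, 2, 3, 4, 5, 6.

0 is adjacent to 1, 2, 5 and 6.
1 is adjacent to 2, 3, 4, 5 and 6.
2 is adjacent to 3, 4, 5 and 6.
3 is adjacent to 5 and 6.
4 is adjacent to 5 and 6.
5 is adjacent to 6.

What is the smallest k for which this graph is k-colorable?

5

1, 2, 3, 5, 6 form a clique, so at least 5 colors are needed.
A valid assignment using 5 colors: 0=purple, 1=green, 2=red, 3=purple, 4=purple, 5=blue, 6=yellow. No two adjacent vertices share a color.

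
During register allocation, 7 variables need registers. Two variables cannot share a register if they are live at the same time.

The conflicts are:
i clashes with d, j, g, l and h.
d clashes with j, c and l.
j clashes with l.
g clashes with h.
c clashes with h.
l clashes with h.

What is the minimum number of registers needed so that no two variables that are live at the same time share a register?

i, d, j, l are mutually in conflict, so at least 4 registers are needed.
A valid assignment using 4 registers: i=1, d=2, j=4, g=3, c=1, l=3, h=2. Every pair that conflicts lands in different registers.

4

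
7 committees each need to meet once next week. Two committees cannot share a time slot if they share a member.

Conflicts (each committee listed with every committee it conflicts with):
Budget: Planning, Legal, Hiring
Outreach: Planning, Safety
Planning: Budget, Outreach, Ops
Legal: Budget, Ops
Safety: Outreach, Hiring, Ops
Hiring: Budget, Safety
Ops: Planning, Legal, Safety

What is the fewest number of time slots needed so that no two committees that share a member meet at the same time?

3

The cycle Safety-Ops-Legal-Budget-Hiring-Safety has odd length 5, so it cannot be 2-colored; at least 3 time slots are needed.
3 time slots suffice: time slot 1 → {Budget, Outreach, Ops}; time slot 2 → {Planning, Legal, Safety}; time slot 3 → {Hiring}. Each listed conflict is separated.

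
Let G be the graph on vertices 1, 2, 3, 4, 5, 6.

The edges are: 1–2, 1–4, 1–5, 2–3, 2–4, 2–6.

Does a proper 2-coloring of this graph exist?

1, 2, 4 form a triangle, so at least 3 colors are needed.
So 2 colors are not enough.

No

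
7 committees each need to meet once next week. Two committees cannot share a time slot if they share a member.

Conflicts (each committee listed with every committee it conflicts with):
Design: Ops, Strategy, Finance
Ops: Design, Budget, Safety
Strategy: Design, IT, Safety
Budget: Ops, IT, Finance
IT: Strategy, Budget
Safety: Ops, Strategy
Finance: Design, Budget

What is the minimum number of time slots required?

The cycle IT-Budget-Ops-Safety-Strategy-IT has odd length 5, so it cannot be 2-colored; at least 3 time slots are needed.
3 time slots suffice: time slot 1 → {Ops, Strategy, Finance}; time slot 2 → {Design, Budget, Safety}; time slot 3 → {IT}. Every pair that conflicts lands in different time slots.

3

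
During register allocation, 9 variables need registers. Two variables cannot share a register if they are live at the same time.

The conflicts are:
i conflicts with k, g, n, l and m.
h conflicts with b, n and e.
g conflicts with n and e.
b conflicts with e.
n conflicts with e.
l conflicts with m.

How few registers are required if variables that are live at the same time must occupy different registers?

3

i, g, n pairwise conflict, so at least 3 registers are needed.
3 registers suffice: register 1 → {i, e}; register 2 → {k, b, n, m}; register 3 → {h, g, l}. No two conflicting variables share a register.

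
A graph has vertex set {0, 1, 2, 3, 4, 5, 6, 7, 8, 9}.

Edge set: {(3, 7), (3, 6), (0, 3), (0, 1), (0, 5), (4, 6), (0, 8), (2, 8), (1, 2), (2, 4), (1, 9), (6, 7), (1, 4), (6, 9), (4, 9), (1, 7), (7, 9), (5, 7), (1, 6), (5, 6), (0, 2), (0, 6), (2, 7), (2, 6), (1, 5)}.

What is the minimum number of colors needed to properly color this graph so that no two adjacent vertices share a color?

0, 1, 2, 6 are pairwise adjacent (a clique of size 4), so at least 4 colors are needed.
A valid assignment using 4 colors: 0=green, 1=blue, 2=yellow, 3=blue, 4=green, 5=yellow, 6=red, 7=green, 8=red, 9=yellow. Every edge joins two different colors.

4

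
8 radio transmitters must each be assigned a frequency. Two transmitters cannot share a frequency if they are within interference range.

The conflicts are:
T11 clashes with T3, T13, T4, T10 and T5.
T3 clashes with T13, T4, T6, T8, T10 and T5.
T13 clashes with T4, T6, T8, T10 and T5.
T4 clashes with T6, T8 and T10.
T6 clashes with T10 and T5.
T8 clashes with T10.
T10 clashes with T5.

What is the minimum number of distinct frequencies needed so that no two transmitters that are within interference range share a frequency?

5

T11, T3, T13, T10, T5 are mutually in conflict, so at least 5 frequencies are needed.
A valid assignment using 5 frequencies: T11=5, T3=2, T13=3, T4=4, T6=5, T8=5, T10=1, T5=4. Every pair that conflicts lands in different frequencies.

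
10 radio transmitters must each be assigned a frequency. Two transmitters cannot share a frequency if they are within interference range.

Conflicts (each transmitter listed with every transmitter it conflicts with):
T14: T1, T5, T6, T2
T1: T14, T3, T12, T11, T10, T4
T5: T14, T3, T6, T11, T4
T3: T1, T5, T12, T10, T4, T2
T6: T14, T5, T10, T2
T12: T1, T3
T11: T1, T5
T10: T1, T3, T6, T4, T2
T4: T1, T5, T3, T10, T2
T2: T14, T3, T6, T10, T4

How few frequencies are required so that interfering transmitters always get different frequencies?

T1, T3, T10, T4 are mutually in conflict, so at least 4 frequencies are needed.
Using 4 frequencies: T14=3, T1=1, T5=1, T3=2, T6=2, T12=3, T11=2, T10=3, T4=4, T2=1. Every pair that conflicts lands in different frequencies.

4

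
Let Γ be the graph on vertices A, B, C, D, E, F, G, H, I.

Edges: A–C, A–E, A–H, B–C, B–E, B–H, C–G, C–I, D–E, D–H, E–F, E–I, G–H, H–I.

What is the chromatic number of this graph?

2

D and H are adjacent, so at least 2 colors are needed.
2 colors suffice: color 1 → {C, E, H}; color 2 → {A, B, D, F, G, I}. Every edge joins two different colors.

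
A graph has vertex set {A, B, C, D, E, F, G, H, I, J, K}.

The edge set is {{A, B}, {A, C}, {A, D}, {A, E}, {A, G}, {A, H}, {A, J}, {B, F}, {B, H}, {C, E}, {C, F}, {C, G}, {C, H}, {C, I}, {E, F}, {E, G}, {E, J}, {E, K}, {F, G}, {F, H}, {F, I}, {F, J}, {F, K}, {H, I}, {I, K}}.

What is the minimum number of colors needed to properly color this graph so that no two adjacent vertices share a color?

A, C, E, G form a clique, so at least 4 colors are needed.
4 colors suffice: color 1 → {A, F}; color 2 → {B, C, D, J, K}; color 3 → {E, H}; color 4 → {G, I}. Every edge joins two different colors.

4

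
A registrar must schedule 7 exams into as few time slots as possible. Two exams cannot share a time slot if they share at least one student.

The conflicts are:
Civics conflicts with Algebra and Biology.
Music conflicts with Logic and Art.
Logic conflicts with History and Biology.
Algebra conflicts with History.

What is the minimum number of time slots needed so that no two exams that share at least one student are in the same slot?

The cycle Algebra-Civics-Biology-Logic-History-Algebra has odd length 5, so it cannot be 2-colored; at least 3 time slots are needed.
3 time slots suffice: time slot 1 → {Civics, Logic, Art}; time slot 2 → {Music, Algebra, Biology}; time slot 3 → {History}. Every pair that conflicts lands in different time slots.

3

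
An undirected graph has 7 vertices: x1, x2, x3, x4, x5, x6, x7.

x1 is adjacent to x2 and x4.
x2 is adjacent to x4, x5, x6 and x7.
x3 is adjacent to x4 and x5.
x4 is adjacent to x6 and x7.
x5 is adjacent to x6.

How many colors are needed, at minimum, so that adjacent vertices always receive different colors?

3

x2, x4, x7 form a triangle, so at least 3 colors are needed.
3 colors suffice: color 1 → {x2, x3}; color 2 → {x4, x5}; color 3 → {x1, x6, x7}. Every edge joins two different colors.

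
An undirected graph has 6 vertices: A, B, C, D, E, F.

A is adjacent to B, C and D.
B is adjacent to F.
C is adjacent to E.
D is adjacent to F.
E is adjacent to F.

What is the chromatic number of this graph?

3

The cycle F-B-A-C-E-F has odd length 5, so it cannot be 2-colored; at least 3 colors are needed.
One proper 3-coloring: A=red, B=blue, C=blue, D=blue, E=green, F=red. No two adjacent vertices share a color.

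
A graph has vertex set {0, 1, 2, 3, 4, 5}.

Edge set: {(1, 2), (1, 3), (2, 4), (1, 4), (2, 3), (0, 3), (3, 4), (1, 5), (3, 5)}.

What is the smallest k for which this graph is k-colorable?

4

1, 2, 3, 4 are pairwise adjacent (a clique of size 4), so at least 4 colors are needed.
4 colors suffice: 0=blue, 1=blue, 2=yellow, 3=red, 4=green, 5=green. Each edge has distinct colors on its endpoints.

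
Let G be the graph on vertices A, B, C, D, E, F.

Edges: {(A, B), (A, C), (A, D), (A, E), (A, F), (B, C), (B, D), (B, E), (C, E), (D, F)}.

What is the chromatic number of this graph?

4

A, B, C, E are pairwise adjacent (a clique of size 4), so at least 4 colors are needed.
4 colors suffice: color 1 → {A}; color 2 → {B, F}; color 3 → {D, E}; color 4 → {C}. Each edge has distinct colors on its endpoints.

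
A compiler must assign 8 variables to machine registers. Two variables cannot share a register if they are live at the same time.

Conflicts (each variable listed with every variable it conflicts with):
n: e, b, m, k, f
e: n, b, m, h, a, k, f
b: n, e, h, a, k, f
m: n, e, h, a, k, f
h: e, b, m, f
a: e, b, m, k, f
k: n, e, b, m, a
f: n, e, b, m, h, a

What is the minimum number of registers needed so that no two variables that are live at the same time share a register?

e, b, a, f all conflict with each other, so at least 4 registers are needed.
Using 4 registers: n=4, e=1, b=2, m=2, h=4, a=4, k=3, f=3. Every pair that conflicts lands in different registers.

4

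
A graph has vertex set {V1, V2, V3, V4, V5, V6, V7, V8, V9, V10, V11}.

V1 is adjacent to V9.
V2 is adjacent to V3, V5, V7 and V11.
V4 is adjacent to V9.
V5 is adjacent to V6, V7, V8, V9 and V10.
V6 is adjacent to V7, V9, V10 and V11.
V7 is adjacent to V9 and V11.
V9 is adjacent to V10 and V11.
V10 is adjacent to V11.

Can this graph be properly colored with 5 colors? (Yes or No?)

The chromatic number is 4. V6, V9, V10, V11 are pairwise adjacent (a clique of size 4), so at least 4 colors are needed.
4 colors suffice: color 1 → {V2, V8, V9}; color 2 → {V1, V3, V4, V5, V11}; color 3 → {V6}; color 4 → {V7, V10}.
Since 5 ≥ 4, a proper 5-coloring certainly exists.

Yes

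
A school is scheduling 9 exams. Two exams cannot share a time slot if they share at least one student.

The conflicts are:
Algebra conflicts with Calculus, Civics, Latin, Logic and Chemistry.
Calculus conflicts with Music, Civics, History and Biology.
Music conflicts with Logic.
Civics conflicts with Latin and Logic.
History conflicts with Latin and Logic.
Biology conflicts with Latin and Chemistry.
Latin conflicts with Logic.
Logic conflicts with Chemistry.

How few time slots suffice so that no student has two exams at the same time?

Algebra, Civics, Latin, Logic are mutually in conflict, so at least 4 time slots are needed.
4 time slots suffice: time slot 1 → {Calculus, Logic}; time slot 2 → {Music, Latin, Chemistry}; time slot 3 → {Algebra, History, Biology}; time slot 4 → {Civics}. No two conflicting exams share a time slot.

4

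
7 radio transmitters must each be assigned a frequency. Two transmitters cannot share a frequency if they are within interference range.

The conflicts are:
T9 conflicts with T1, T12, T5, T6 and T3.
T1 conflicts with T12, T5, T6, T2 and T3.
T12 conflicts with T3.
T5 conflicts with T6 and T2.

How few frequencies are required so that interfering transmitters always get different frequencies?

T9, T1, T12, T3 are mutually in conflict, so at least 4 frequencies are needed.
4 frequencies suffice: T9=2, T1=1, T12=3, T5=3, T6=4, T2=2, T3=4. No two conflicting transmitters share a frequency.

4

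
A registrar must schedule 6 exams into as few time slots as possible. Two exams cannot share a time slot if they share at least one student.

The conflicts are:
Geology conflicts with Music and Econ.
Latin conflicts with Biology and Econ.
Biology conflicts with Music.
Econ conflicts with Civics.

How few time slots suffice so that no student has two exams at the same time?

3

The cycle Latin-Biology-Music-Geology-Econ-Latin has odd length 5, so it cannot be 2-colored; at least 3 time slots are needed.
3 time slots suffice: time slot 1 → {Music, Econ}; time slot 2 → {Geology, Biology, Civics}; time slot 3 → {Latin}. No two conflicting exams share a time slot.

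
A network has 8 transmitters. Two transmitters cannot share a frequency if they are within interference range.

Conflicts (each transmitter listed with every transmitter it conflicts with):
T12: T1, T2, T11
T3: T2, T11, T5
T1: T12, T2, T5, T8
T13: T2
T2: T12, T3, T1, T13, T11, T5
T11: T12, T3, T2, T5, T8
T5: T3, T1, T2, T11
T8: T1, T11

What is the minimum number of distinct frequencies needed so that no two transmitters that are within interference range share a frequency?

T3, T2, T11, T5 are mutually in conflict, so at least 4 frequencies are needed.
4 frequencies suffice: frequency 1 → {T2, T8}; frequency 2 → {T1, T13, T11}; frequency 3 → {T12, T5}; frequency 4 → {T3}. Every pair that conflicts lands in different frequencies.

4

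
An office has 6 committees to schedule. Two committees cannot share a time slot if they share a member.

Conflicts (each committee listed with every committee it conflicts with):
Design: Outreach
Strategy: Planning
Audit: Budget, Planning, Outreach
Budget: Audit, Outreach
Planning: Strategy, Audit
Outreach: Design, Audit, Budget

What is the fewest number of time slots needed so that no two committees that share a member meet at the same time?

Audit, Budget, Outreach are mutually in conflict, so at least 3 time slots are needed.
3 time slots suffice: Design=1, Strategy=1, Audit=1, Budget=3, Planning=2, Outreach=2. Each listed conflict is separated.

3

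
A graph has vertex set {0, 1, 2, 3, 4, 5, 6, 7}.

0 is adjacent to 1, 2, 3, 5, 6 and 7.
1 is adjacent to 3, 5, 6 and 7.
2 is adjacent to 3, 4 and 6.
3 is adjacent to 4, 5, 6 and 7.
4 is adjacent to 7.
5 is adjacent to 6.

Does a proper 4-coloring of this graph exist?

0, 1, 3, 5, 6 form a clique, so at least 5 colors are needed.
So 4 colors are not enough.

No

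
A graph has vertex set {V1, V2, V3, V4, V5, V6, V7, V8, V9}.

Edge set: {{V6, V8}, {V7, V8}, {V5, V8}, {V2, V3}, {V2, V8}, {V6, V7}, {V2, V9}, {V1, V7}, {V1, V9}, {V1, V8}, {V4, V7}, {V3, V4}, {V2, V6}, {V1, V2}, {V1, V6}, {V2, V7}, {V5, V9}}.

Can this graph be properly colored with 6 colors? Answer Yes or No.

The chromatic number is 5. V1, V2, V6, V7, V8 are mutually adjacent (a clique of size 5), so at least 5 colors are needed.
5 colors suffice: color 1 → {V2, V4, V5}; color 2 → {V3, V7, V9}; color 3 → {V1}; color 4 → {V8}; color 5 → {V6}.
Since 6 ≥ 5, a proper 6-coloring certainly exists.

Yes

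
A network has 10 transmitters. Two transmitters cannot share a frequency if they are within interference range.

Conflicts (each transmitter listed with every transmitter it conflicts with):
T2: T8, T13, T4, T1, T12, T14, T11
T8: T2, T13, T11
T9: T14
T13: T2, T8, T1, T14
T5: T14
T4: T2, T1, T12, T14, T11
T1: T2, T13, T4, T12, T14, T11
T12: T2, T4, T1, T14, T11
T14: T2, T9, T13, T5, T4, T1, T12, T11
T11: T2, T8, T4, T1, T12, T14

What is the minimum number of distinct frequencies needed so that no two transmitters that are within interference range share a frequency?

T2, T4, T1, T12, T14, T11 all conflict with each other, so at least 6 frequencies are needed.
Using 6 frequencies: T2=2, T8=1, T9=2, T13=3, T5=2, T4=5, T1=4, T12=6, T14=1, T11=3. Every pair that conflicts lands in different frequencies.

6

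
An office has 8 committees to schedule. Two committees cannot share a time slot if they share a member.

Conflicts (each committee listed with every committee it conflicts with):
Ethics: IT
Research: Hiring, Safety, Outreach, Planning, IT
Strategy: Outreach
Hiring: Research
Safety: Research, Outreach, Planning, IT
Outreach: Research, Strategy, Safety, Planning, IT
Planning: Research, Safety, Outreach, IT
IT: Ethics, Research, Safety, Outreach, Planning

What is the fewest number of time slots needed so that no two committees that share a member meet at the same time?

5

Research, Safety, Outreach, Planning, IT are mutually in conflict, so at least 5 time slots are needed.
A valid assignment using 5 time slots: Ethics=2, Research=2, Strategy=1, Hiring=1, Safety=4, Outreach=3, Planning=5, IT=1. No two conflicting committees share a time slot.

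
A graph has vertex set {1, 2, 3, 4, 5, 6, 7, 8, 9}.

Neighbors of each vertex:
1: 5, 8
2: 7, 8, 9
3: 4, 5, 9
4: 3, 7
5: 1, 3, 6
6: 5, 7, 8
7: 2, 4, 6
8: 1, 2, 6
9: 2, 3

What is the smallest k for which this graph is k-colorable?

The cycle 7-6-5-3-4-7 has odd length 5, so it cannot be 2-colored; at least 3 colors are needed.
A valid assignment using 3 colors: 1=red, 2=red, 3=red, 4=green, 5=blue, 6=red, 7=blue, 8=blue, 9=blue. Each edge has distinct colors on its endpoints.

3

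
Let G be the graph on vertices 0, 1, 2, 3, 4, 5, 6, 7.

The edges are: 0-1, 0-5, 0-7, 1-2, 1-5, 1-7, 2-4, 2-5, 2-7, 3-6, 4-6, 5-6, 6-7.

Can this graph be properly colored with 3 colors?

The chromatic number is 3. 0, 1, 5 are mutually adjacent, so at least 3 colors are needed.
A valid assignment using 3 colors: 0=c, 1=a, 2=c, 3=b, 4=b, 5=b, 6=a, 7=b.
That is already a proper 3-coloring.

Yes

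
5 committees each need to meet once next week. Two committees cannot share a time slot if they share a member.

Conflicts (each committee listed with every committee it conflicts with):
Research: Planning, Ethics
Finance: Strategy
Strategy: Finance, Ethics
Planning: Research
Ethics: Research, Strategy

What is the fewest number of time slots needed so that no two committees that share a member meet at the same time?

Research and Planning conflict, so at least 2 time slots are needed.
2 time slots suffice: time slot 1 → {Research, Strategy}; time slot 2 → {Finance, Planning, Ethics}. Each listed conflict is separated.

2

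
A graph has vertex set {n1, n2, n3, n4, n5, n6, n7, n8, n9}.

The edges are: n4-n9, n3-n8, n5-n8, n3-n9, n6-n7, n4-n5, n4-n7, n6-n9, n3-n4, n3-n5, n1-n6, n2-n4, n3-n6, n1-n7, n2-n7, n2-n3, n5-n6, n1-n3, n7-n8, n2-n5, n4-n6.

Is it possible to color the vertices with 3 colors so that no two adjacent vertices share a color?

n2, n3, n4, n5 form a clique, so at least 4 colors are needed.
So 3 colors are not enough.

No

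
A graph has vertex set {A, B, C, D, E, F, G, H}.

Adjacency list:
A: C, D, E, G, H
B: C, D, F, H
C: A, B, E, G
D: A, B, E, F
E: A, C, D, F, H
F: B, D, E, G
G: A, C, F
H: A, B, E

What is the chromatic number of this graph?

3

A, C, G are pairwise adjacent, so at least 3 colors are needed.
One proper 3-coloring: A=1, B=2, C=3, D=3, E=2, F=1, G=2, H=3. Every edge joins two different colors.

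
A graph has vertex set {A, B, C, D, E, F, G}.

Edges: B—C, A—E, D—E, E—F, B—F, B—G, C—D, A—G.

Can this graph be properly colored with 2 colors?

No

The cycle F-B-C-D-E-F has odd length 5, so it cannot be 2-colored; at least 3 colors are needed.
So 2 colors are not enough.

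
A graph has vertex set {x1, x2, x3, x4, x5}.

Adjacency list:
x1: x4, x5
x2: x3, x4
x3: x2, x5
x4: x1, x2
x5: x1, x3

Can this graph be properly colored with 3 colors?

The chromatic number is 3. The cycle x1-x5-x3-x2-x4-x1 has odd length 5, so it cannot be 2-colored; at least 3 colors are needed.
3 colors suffice: color 1 → {x1, x3}; color 2 → {x4, x5}; color 3 → {x2}.
That is already a proper 3-coloring.

Yes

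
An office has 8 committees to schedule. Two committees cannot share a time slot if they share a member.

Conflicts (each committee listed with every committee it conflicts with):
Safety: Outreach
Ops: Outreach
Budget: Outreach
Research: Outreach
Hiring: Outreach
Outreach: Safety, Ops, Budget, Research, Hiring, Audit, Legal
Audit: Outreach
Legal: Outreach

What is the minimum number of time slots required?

2

Research and Outreach conflict, so at least 2 time slots are needed.
2 time slots suffice: time slot 1 → {Outreach}; time slot 2 → {Safety, Ops, Budget, Research, Hiring, Audit, Legal}. No two conflicting committees share a time slot.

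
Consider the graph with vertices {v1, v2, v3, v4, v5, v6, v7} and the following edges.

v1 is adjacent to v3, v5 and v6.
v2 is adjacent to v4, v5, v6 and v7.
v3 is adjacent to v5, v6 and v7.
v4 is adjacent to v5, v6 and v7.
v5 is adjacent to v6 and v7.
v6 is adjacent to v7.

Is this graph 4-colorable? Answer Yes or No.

No

v2, v4, v5, v6, v7 are pairwise adjacent (a clique of size 5), so at least 5 colors are needed.
So 4 colors are not enough.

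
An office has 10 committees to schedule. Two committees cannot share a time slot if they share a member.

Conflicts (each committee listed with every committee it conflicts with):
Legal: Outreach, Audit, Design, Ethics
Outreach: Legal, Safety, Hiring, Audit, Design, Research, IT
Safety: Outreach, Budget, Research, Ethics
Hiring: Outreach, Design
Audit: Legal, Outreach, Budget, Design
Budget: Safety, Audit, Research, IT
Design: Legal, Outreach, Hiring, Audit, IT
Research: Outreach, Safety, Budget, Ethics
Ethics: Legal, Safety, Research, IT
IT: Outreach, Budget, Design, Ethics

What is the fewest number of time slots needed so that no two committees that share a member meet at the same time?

Legal, Outreach, Audit, Design are mutually in conflict, so at least 4 time slots are needed.
Using 4 time slots: Legal=3, Outreach=1, Safety=2, Hiring=3, Audit=4, Budget=1, Design=2, Research=3, Ethics=1, IT=3. Each listed conflict is separated.

4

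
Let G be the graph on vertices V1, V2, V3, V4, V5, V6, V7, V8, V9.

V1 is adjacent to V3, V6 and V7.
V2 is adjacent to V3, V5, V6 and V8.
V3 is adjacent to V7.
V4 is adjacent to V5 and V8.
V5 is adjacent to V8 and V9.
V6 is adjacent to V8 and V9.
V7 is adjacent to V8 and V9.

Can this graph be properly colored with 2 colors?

No

V2, V6, V8 are pairwise adjacent, so at least 3 colors are needed.
So 2 colors are not enough.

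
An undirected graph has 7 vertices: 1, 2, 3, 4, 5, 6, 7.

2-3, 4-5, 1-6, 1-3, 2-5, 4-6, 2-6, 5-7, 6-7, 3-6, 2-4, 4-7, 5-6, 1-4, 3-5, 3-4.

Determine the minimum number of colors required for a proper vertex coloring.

2, 3, 4, 5, 6 form a clique, so at least 5 colors are needed.
5 colors suffice: color a → {4}; color b → {6}; color c → {3, 7}; color d → {1, 5}; color e → {2}. Each edge has distinct colors on its endpoints.

5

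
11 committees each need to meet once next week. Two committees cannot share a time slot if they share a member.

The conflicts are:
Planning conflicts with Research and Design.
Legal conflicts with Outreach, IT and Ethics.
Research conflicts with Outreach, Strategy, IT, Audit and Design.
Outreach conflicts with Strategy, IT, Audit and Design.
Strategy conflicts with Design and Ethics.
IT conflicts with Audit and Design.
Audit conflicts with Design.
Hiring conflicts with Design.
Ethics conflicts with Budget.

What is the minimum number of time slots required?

Research, Outreach, IT, Audit, Design pairwise conflict, so at least 5 time slots are needed.
Using 5 time slots: Planning=3, Legal=1, Research=2, Outreach=3, Strategy=4, IT=4, Audit=5, Hiring=2, Design=1, Ethics=2, Budget=1. No two conflicting committees share a time slot.

5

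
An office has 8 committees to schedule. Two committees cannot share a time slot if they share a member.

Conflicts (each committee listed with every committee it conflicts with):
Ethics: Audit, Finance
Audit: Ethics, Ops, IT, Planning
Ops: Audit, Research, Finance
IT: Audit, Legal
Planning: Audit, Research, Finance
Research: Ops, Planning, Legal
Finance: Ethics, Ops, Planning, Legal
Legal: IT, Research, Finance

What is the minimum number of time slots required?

The cycle Finance-Legal-IT-Audit-Ethics-Finance has odd length 5, so it cannot be 2-colored; at least 3 time slots are needed.
3 time slots suffice: time slot 1 → {Audit, Research, Finance}; time slot 2 → {Ethics, Ops, Planning, Legal}; time slot 3 → {IT}. Every pair that conflicts lands in different time slots.

3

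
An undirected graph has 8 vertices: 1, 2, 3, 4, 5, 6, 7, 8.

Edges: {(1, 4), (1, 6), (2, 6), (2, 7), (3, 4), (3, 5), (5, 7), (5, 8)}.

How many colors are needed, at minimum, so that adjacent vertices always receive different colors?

The cycle 6-2-7-5-3-4-1-6 has odd length 7, so it cannot be 2-colored; at least 3 colors are needed.
One proper 3-coloring: 1=blue, 2=green, 3=blue, 4=red, 5=red, 6=red, 7=blue, 8=blue. Each edge has distinct colors on its endpoints.

3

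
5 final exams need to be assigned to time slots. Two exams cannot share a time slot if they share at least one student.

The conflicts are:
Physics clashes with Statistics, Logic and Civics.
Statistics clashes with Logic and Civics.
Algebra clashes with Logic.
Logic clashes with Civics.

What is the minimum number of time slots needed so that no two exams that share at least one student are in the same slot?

Physics, Statistics, Logic, Civics are mutually in conflict, so at least 4 time slots are needed.
4 time slots suffice: Physics=2, Statistics=3, Algebra=2, Logic=1, Civics=4. No two conflicting exams share a time slot.

4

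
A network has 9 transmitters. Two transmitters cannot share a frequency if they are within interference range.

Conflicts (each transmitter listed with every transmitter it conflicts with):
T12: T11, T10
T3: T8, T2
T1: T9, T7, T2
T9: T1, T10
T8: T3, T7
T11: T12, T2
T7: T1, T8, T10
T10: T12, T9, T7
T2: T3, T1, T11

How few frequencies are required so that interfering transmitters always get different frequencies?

The cycle T8-T7-T1-T2-T3-T8 has odd length 5, so it cannot be 2-colored; at least 3 frequencies are needed.
3 frequencies suffice: frequency 1 → {T1, T8, T11, T10}; frequency 2 → {T12, T9, T7, T2}; frequency 3 → {T3}. No two conflicting transmitters share a frequency.

3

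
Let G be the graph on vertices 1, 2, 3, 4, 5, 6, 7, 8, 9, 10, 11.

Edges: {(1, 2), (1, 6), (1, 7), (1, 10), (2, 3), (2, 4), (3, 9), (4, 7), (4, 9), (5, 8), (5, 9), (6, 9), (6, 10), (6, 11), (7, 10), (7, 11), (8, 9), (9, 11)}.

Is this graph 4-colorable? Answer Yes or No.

The chromatic number is 3. 1, 7, 10 are mutually adjacent, so at least 3 colors are needed.
3 colors suffice: color a → {1, 9}; color b → {2, 6, 7, 8}; color c → {3, 4, 5, 10, 11}.
Since 4 ≥ 3, a proper 4-coloring certainly exists.

Yes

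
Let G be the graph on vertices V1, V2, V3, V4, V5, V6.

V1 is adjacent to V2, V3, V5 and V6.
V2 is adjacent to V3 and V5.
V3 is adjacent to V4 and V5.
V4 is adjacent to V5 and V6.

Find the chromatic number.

V1, V2, V3, V5 form a clique, so at least 4 colors are needed.
A valid assignment using 4 colors: V1=2, V2=4, V3=3, V4=2, V5=1, V6=1. No two adjacent vertices share a color.

4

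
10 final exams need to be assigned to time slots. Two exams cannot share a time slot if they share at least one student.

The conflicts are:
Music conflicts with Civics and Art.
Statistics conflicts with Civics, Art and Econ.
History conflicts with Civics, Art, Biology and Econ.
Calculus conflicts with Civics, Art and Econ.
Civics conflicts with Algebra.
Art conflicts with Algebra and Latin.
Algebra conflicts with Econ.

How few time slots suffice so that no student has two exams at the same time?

2

Civics and Algebra conflict, so at least 2 time slots are needed.
A valid assignment using 2 time slots: Music=2, Statistics=2, History=2, Calculus=2, Civics=1, Art=1, Biology=1, Algebra=2, Latin=2, Econ=1. Each listed conflict is separated.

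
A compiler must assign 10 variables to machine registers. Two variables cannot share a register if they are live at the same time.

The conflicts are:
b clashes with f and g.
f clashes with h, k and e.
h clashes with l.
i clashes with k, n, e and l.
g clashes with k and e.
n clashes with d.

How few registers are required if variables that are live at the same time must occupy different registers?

3

The cycle l-i-e-f-h-l has odd length 5, so it cannot be 2-colored; at least 3 registers are needed.
Using 3 registers: b=2, f=1, h=3, i=1, g=1, k=2, n=2, d=1, e=2, l=2. Each listed conflict is separated.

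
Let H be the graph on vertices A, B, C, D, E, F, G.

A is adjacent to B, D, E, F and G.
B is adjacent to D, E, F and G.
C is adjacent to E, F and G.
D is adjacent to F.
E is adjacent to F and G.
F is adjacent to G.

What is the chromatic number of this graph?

A, B, E, F, G form a clique, so at least 5 colors are needed.
5 colors suffice: color 1 → {F}; color 2 → {D, E}; color 3 → {A, C}; color 4 → {G}; color 5 → {B}. Every edge joins two different colors.

5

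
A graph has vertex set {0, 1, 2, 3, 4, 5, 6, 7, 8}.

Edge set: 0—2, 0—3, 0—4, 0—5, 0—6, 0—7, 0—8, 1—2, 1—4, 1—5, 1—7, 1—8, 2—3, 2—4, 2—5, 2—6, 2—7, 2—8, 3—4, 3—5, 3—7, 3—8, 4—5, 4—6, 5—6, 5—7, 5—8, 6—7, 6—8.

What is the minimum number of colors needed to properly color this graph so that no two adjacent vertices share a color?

0, 2, 3, 5, 8 are mutually adjacent (a clique of size 5), so at least 5 colors are needed.
5 colors suffice: 0=c, 1=c, 2=a, 3=e, 4=d, 5=b, 6=e, 7=d, 8=d. Every edge joins two different colors.

5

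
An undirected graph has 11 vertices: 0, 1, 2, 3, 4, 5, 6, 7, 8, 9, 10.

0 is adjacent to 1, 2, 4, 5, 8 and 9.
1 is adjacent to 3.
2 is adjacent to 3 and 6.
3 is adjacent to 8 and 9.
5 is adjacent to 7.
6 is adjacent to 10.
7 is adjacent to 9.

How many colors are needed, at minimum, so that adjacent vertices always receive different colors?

0 and 1 are adjacent, so at least 2 colors are needed.
2 colors suffice: color a → {0, 3, 6, 7}; color b → {1, 2, 4, 5, 8, 9, 10}. No two adjacent vertices share a color.

2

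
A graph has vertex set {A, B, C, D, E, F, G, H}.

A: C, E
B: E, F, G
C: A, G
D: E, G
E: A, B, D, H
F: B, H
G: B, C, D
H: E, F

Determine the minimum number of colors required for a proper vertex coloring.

3

The cycle A-E-D-G-C-A has odd length 5, so it cannot be 2-colored; at least 3 colors are needed.
3 colors suffice: A=3, B=2, C=2, D=2, E=1, F=1, G=1, H=2. Each edge has distinct colors on its endpoints.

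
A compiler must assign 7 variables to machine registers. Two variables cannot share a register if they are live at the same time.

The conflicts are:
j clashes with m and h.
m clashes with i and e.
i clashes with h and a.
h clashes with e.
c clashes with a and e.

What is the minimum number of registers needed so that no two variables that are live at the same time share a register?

3

The cycle e-c-a-i-m-e has odd length 5, so it cannot be 2-colored; at least 3 registers are needed.
3 registers suffice: register 1 → {m, h, a}; register 2 → {j, i, e}; register 3 → {c}. No two conflicting variables share a register.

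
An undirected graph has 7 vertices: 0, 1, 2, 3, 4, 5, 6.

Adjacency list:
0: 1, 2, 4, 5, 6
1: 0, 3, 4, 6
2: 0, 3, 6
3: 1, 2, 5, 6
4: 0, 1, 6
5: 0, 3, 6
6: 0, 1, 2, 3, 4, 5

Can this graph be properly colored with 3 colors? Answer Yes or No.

No

0, 1, 4, 6 form a clique, so at least 4 colors are needed.
So 3 colors are not enough.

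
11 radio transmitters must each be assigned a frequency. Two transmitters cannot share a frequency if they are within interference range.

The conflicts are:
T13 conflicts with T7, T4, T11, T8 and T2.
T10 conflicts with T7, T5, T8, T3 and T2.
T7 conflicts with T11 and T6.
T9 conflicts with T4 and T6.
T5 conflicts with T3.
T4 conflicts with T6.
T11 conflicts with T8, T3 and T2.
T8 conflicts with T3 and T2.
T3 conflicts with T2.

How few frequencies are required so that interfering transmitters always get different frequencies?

4

T13, T11, T8, T2 pairwise conflict, so at least 4 frequencies are needed.
4 frequencies suffice: T13=1, T10=3, T7=2, T9=3, T5=2, T4=2, T11=3, T8=2, T6=1, T3=1, T2=4. No two conflicting transmitters share a frequency.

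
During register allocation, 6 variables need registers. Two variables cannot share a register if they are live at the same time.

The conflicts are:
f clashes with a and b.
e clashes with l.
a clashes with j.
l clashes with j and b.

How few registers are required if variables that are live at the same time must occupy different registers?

3

The cycle a-f-b-l-j-a has odd length 5, so it cannot be 2-colored; at least 3 registers are needed.
3 registers suffice: register 1 → {f, l}; register 2 → {e, a, b}; register 3 → {j}. No two conflicting variables share a register.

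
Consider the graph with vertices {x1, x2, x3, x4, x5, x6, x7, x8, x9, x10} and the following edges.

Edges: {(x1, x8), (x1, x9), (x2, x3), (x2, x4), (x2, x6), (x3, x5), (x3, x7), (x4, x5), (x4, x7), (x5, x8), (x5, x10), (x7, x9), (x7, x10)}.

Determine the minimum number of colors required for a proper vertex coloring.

x2 and x3 are adjacent, so at least 2 colors are needed.
A valid assignment using 2 colors: x1=1, x2=1, x3=2, x4=2, x5=1, x6=2, x7=1, x8=2, x9=2, x10=2. Every edge joins two different colors.

2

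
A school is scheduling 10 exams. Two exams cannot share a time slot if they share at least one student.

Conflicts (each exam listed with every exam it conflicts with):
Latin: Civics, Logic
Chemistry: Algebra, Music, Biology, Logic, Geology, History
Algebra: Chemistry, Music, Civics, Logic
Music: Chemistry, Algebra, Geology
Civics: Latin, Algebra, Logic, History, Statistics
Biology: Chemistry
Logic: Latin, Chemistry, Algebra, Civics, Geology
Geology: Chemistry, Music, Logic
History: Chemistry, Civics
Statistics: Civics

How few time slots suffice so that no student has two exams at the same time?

Chemistry, Music, Geology pairwise conflict, so at least 3 time slots are needed.
3 time slots suffice: time slot 1 → {Chemistry, Civics}; time slot 2 → {Music, Biology, Logic, History, Statistics}; time slot 3 → {Latin, Algebra, Geology}. No two conflicting exams share a time slot.

3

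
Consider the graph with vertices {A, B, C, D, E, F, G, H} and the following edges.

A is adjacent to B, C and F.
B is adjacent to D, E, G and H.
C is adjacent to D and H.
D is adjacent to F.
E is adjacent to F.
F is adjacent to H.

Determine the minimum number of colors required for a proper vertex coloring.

2

C and H are adjacent, so at least 2 colors are needed.
One proper 2-coloring: A=2, B=1, C=1, D=2, E=2, F=1, G=2, H=2. Every edge joins two different colors.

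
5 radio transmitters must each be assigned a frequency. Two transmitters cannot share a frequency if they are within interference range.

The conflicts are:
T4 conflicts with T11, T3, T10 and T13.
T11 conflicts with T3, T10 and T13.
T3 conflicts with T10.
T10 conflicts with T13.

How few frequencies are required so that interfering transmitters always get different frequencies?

T4, T11, T10, T13 pairwise conflict, so at least 4 frequencies are needed.
4 frequencies suffice: frequency 1 → {T11}; frequency 2 → {T10}; frequency 3 → {T4}; frequency 4 → {T3, T13}. Every pair that conflicts lands in different frequencies.

4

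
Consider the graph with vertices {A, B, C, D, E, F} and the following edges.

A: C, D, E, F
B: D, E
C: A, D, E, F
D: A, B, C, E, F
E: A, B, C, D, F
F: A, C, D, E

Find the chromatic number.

5

A, C, D, E, F are mutually adjacent (a clique of size 5), so at least 5 colors are needed.
5 colors suffice: A=3, B=3, C=4, D=2, E=1, F=5. No two adjacent vertices share a color.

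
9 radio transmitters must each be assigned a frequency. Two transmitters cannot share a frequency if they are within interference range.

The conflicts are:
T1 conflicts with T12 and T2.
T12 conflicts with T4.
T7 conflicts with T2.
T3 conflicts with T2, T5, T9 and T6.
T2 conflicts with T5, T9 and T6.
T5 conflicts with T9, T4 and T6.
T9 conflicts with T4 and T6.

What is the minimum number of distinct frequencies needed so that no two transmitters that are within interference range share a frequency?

5

T3, T2, T5, T9, T6 pairwise conflict, so at least 5 frequencies are needed.
5 frequencies suffice: T1=3, T12=2, T7=2, T3=4, T2=1, T5=3, T9=2, T4=1, T6=5. Each listed conflict is separated.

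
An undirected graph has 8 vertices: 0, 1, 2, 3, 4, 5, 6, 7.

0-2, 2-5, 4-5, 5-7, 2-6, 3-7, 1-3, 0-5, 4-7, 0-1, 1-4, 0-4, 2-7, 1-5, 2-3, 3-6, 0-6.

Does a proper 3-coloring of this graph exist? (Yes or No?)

0, 1, 4, 5 are mutually adjacent (a clique of size 4), so at least 4 colors are needed.
So 3 colors are not enough.

No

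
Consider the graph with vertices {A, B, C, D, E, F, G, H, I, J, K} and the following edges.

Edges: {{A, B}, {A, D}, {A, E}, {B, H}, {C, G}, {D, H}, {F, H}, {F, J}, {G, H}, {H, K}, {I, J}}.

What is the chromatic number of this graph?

2

F and J are adjacent, so at least 2 colors are needed.
A valid assignment using 2 colors: A=1, B=2, C=1, D=2, E=2, F=2, G=2, H=1, I=2, J=1, K=2. No two adjacent vertices share a color.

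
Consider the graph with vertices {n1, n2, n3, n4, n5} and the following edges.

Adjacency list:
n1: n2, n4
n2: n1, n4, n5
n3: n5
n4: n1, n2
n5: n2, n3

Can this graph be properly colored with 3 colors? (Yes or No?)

The chromatic number is 3. n1, n2, n4 are mutually adjacent, so at least 3 colors are needed.
3 colors suffice: color 1 → {n2, n3}; color 2 → {n4, n5}; color 3 → {n1}.
That is already a proper 3-coloring.

Yes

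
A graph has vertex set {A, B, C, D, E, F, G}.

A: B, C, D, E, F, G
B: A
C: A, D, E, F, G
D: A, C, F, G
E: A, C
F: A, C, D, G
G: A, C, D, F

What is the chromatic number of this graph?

A, C, D, F, G are mutually adjacent (a clique of size 5), so at least 5 colors are needed.
5 colors suffice: color 1 → {A}; color 2 → {B, C}; color 3 → {D, E}; color 4 → {G}; color 5 → {F}. No two adjacent vertices share a color.

5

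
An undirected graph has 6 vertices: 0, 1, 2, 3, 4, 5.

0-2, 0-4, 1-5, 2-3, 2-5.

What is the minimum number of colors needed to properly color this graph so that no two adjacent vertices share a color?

2

2 and 5 are adjacent, so at least 2 colors are needed.
2 colors suffice: color a → {1, 2, 4}; color b → {0, 3, 5}. Every edge joins two different colors.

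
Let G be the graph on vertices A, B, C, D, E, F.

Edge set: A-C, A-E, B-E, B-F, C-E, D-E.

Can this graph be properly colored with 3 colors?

Yes

The chromatic number is 3. A, C, E form a triangle, so at least 3 colors are needed.
3 colors suffice: color 1 → {E, F}; color 2 → {A, B, D}; color 3 → {C}.
That is already a proper 3-coloring.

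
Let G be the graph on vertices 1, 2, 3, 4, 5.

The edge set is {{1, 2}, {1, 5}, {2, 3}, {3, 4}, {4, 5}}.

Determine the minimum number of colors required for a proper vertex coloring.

3

The cycle 2-3-4-5-1-2 has odd length 5, so it cannot be 2-colored; at least 3 colors are needed.
3 colors suffice: 1=blue, 2=red, 3=blue, 4=red, 5=green. Each edge has distinct colors on its endpoints.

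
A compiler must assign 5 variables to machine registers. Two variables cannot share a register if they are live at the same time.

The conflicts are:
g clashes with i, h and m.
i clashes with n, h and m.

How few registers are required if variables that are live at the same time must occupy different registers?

3

g, i, h all conflict with each other, so at least 3 registers are needed.
A valid assignment using 3 registers: g=2, i=1, n=2, h=3, m=3. Each listed conflict is separated.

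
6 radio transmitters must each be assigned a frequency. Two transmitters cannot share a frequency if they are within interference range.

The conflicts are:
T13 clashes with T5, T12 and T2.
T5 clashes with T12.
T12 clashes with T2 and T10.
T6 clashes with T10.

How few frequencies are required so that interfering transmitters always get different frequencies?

3

T13, T5, T12 all conflict with each other, so at least 3 frequencies are needed.
3 frequencies suffice: frequency 1 → {T12, T6}; frequency 2 → {T13, T10}; frequency 3 → {T5, T2}. Each listed conflict is separated.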